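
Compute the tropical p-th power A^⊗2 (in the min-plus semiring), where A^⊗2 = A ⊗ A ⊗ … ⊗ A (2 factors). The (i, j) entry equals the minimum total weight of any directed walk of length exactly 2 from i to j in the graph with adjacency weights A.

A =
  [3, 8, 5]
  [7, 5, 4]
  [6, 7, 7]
A^⊗2 =
  [6, 11, 8]
  [10, 10, 9]
  [9, 12, 11]

Each entry (A^⊗2)_ij equals the minimum over all length-2 walks i = v_0 → v_1 → … → v_2 = j of Σ_t A[v_t][v_{t+1}]. For example, for (i, j) = (0, 2) we minimise over 3 possible intermediate vertex sequences; the minimum is 8, attained along the walk 0 → 0 → 2.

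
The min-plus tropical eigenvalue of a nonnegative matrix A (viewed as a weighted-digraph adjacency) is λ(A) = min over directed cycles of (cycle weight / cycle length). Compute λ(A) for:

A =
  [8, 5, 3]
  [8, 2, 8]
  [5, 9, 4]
λ(A) = 2

Enumerate directed cycles and compute their means (weight / length). Sample:
  cycle 0 → 0: weight = 8, length = 1, mean = 8/1 ≈ 8.000
  cycle 1 → 1: weight = 2, length = 1, mean = 2/1 ≈ 2.000
  cycle 2 → 2: weight = 4, length = 1, mean = 4/1 ≈ 4.000
  cycle 0 → 1 → 0: weight = 13, length = 2, mean = 13/2 ≈ 6.500
  cycle 0 → 2 → 0: weight = 8, length = 2, mean = 8/2 ≈ 4.000
  cycle 1 → 0 → 1: weight = 13, length = 2, mean = 13/2 ≈ 6.500
Minimum mean = 2.000, attained e.g. along the cycle 1 → 1 with weight 2 and length 1. So λ(A) = 2/1 = 2.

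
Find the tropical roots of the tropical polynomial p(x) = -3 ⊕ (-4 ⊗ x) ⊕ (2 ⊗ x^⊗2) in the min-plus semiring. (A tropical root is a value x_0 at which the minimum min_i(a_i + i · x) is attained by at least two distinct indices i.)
Roots: {-6, 1}

Each tropical root is a break point of the lower envelope of the lines y = a_i + i · x (there are 3 lines, with slopes 0, 1, ..., 2). Only the lines that attain the minimum somewhere contribute to roots; other lines are dominated. Here the surviving (envelope) indices are i = 2, i = 1, i = 0.
Intersections between consecutive envelope lines give the roots: for adjacent envelope indices i < j the intersection is x = (a_i − a_j) / (j − i). Reading off the sorted break points: {-6, 1}.
Verification: at each break x_0, at least two indices attain the minimum of min_i(a_i + i · x_0).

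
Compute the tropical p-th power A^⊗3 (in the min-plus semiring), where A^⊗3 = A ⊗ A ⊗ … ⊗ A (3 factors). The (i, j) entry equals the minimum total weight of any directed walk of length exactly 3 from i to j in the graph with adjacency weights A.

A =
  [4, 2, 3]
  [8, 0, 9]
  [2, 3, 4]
A^⊗3 =
  [9, 2, 8]
  [8, 0, 9]
  [7, 3, 9]

Each entry (A^⊗3)_ij equals the minimum over all length-3 walks i = v_0 → v_1 → … → v_3 = j of Σ_t A[v_t][v_{t+1}]. For example, for (i, j) = (0, 2) we minimise over 9 possible intermediate vertex sequences; the minimum is 8, attained along the walk 0 → 2 → 0 → 2.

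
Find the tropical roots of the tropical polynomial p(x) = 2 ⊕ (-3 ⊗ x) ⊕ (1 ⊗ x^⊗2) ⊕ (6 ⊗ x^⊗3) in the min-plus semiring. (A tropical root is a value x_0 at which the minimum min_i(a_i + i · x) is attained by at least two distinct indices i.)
Roots: {-5, -4, 5}

Each tropical root is a break point of the lower envelope of the lines y = a_i + i · x (there are 4 lines, with slopes 0, 1, ..., 3). Only the lines that attain the minimum somewhere contribute to roots; other lines are dominated. Here the surviving (envelope) indices are i = 3, i = 2, i = 1, i = 0.
Intersections between consecutive envelope lines give the roots: for adjacent envelope indices i < j the intersection is x = (a_i − a_j) / (j − i). Reading off the sorted break points: {-5, -4, 5}.
Verification: at each break x_0, at least two indices attain the minimum of min_i(a_i + i · x_0).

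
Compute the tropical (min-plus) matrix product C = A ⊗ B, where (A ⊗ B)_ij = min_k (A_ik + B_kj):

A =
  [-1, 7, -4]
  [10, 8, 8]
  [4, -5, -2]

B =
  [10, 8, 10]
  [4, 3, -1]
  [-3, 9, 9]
A ⊗ B =
  [-7, 5, 5]
  [5, 11, 7]
  [-5, -2, -6]

Apply the min-plus product entry-by-entry:
  C[0][0] = min over k of (A[0][0] + B[0][0] = -1 + 10 = 9, A[0][1] + B[1][0] = 7 + 4 = 11, A[0][2] + B[2][0] = -4 + -3 = -7) = -7 (attained at k = 2)
  C[0][1] = min over k of (A[0][0] + B[0][1] = -1 + 8 = 7, A[0][1] + B[1][1] = 7 + 3 = 10, A[0][2] + B[2][1] = -4 + 9 = 5) = 5 (attained at k = 2)
  C[0][2] = min over k of (A[0][0] + B[0][2] = -1 + 10 = 9, A[0][1] + B[1][2] = 7 + -1 = 6, A[0][2] + B[2][2] = -4 + 9 = 5) = 5 (attained at k = 2)
  C[1][0] = min over k of (A[1][0] + B[0][0] = 10 + 10 = 20, A[1][1] + B[1][0] = 8 + 4 = 12, A[1][2] + B[2][0] = 8 + -3 = 5) = 5 (attained at k = 2)
  C[1][1] = min over k of (A[1][0] + B[0][1] = 10 + 8 = 18, A[1][1] + B[1][1] = 8 + 3 = 11, A[1][2] + B[2][1] = 8 + 9 = 17) = 11 (attained at k = 1)
  C[1][2] = min over k of (A[1][0] + B[0][2] = 10 + 10 = 20, A[1][1] + B[1][2] = 8 + -1 = 7, A[1][2] + B[2][2] = 8 + 9 = 17) = 7 (attained at k = 1)
  C[2][0] = min over k of (A[2][0] + B[0][0] = 4 + 10 = 14, A[2][1] + B[1][0] = -5 + 4 = -1, A[2][2] + B[2][0] = -2 + -3 = -5) = -5 (attained at k = 2)
  C[2][1] = min over k of (A[2][0] + B[0][1] = 4 + 8 = 12, A[2][1] + B[1][1] = -5 + 3 = -2, A[2][2] + B[2][1] = -2 + 9 = 7) = -2 (attained at k = 1)
  C[2][2] = min over k of (A[2][0] + B[0][2] = 4 + 10 = 14, A[2][1] + B[1][2] = -5 + -1 = -6, A[2][2] + B[2][2] = -2 + 9 = 7) = -6 (attained at k = 1)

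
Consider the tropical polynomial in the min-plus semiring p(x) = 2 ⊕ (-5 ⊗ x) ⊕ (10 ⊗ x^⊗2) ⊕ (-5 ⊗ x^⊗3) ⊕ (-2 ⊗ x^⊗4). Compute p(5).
p(5) = 0

A tropical monomial a ⊗ x^⊗i evaluates to a + i · x. Evaluating each term at x = 5:
  Term 0 contributes 2 + 0 · 5 = 2
  Term 1 contributes -5 + 1 · 5 = 0
  Term 2 contributes 10 + 2 · 5 = 20
  Term 3 contributes -5 + 3 · 5 = 10
  Term 4 contributes -2 + 4 · 5 = 18
p(5) = ⊕ of these = min[2, 0, 20, 10, 18] = 0.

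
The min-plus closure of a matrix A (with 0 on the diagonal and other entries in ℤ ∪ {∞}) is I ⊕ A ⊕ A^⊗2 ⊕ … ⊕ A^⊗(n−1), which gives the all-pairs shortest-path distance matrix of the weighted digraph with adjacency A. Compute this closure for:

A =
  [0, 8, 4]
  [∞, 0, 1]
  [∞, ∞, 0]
Closure =
  [0, 8, 4]
  [∞, 0, 1]
  [∞, ∞, 0]

This is the Floyd-Warshall all-pairs shortest-path computation. For each intermediate vertex k = 0, 1, …, 2, update dist[i][j] ← min(dist[i][j], dist[i][k] + dist[k][j]). The final matrix gives, for each (i, j), the minimum total weight of any directed path from i to j (possibly empty when i = j).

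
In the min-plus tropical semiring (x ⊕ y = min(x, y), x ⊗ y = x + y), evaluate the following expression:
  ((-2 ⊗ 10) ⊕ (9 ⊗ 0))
((-2 ⊗ 10) ⊕ (9 ⊗ 0)) = 8

Expand innermost to outermost. Recall ⊕ takes the minimum of its arguments and ⊗ takes their sum. Working out the expression ((-2 ⊗ 10) ⊕ (9 ⊗ 0)) gives 8.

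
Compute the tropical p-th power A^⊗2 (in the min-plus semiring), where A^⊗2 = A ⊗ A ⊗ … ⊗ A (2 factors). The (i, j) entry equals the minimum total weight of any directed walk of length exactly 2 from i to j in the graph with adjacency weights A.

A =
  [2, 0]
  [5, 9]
A^⊗2 =
  [4, 2]
  [7, 5]

Each entry (A^⊗2)_ij equals the minimum over all length-2 walks i = v_0 → v_1 → … → v_2 = j of Σ_t A[v_t][v_{t+1}]. For example, for (i, j) = (0, 1) we minimise over 2 possible intermediate vertex sequences; the minimum is 2, attained along the walk 0 → 0 → 1.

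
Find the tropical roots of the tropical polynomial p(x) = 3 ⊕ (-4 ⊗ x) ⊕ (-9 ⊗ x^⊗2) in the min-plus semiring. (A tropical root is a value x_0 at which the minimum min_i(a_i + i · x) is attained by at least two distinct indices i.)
Roots: {5, 7}

Each tropical root is a break point of the lower envelope of the lines y = a_i + i · x (there are 3 lines, with slopes 0, 1, ..., 2). Only the lines that attain the minimum somewhere contribute to roots; other lines are dominated. Here the surviving (envelope) indices are i = 2, i = 1, i = 0.
Intersections between consecutive envelope lines give the roots: for adjacent envelope indices i < j the intersection is x = (a_i − a_j) / (j − i). Reading off the sorted break points: {5, 7}.
Verification: at each break x_0, at least two indices attain the minimum of min_i(a_i + i · x_0).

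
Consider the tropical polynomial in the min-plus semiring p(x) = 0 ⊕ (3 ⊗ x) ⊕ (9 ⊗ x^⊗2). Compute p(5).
p(5) = 0

A tropical monomial a ⊗ x^⊗i evaluates to a + i · x. Evaluating each term at x = 5:
  Term 0 contributes 0 + 0 · 5 = 0
  Term 1 contributes 3 + 1 · 5 = 8
  Term 2 contributes 9 + 2 · 5 = 19
p(5) = ⊕ of these = min[0, 8, 19] = 0.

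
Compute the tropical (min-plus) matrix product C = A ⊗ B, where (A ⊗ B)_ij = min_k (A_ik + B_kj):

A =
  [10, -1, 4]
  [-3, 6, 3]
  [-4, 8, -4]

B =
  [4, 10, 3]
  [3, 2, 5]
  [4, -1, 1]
A ⊗ B =
  [2, 1, 4]
  [1, 2, 0]
  [0, -5, -3]

Apply the min-plus product entry-by-entry:
  C[0][0] = min over k of (A[0][0] + B[0][0] = 10 + 4 = 14, A[0][1] + B[1][0] = -1 + 3 = 2, A[0][2] + B[2][0] = 4 + 4 = 8) = 2 (attained at k = 1)
  C[0][1] = min over k of (A[0][0] + B[0][1] = 10 + 10 = 20, A[0][1] + B[1][1] = -1 + 2 = 1, A[0][2] + B[2][1] = 4 + -1 = 3) = 1 (attained at k = 1)
  C[0][2] = min over k of (A[0][0] + B[0][2] = 10 + 3 = 13, A[0][1] + B[1][2] = -1 + 5 = 4, A[0][2] + B[2][2] = 4 + 1 = 5) = 4 (attained at k = 1)
  C[1][0] = min over k of (A[1][0] + B[0][0] = -3 + 4 = 1, A[1][1] + B[1][0] = 6 + 3 = 9, A[1][2] + B[2][0] = 3 + 4 = 7) = 1 (attained at k = 0)
  C[1][1] = min over k of (A[1][0] + B[0][1] = -3 + 10 = 7, A[1][1] + B[1][1] = 6 + 2 = 8, A[1][2] + B[2][1] = 3 + -1 = 2) = 2 (attained at k = 2)
  C[1][2] = min over k of (A[1][0] + B[0][2] = -3 + 3 = 0, A[1][1] + B[1][2] = 6 + 5 = 11, A[1][2] + B[2][2] = 3 + 1 = 4) = 0 (attained at k = 0)
  C[2][0] = min over k of (A[2][0] + B[0][0] = -4 + 4 = 0, A[2][1] + B[1][0] = 8 + 3 = 11, A[2][2] + B[2][0] = -4 + 4 = 0) = 0 (attained at k = 0)
  C[2][1] = min over k of (A[2][0] + B[0][1] = -4 + 10 = 6, A[2][1] + B[1][1] = 8 + 2 = 10, A[2][2] + B[2][1] = -4 + -1 = -5) = -5 (attained at k = 2)
  C[2][2] = min over k of (A[2][0] + B[0][2] = -4 + 3 = -1, A[2][1] + B[1][2] = 8 + 5 = 13, A[2][2] + B[2][2] = -4 + 1 = -3) = -3 (attained at k = 2)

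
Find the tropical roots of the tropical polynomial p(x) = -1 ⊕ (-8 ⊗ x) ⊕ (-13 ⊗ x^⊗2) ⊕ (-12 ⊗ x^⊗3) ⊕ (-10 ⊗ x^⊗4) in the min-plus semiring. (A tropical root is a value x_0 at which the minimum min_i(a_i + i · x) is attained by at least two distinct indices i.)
Roots: {-2, -1, 5, 7}

Each tropical root is a break point of the lower envelope of the lines y = a_i + i · x (there are 5 lines, with slopes 0, 1, ..., 4). Only the lines that attain the minimum somewhere contribute to roots; other lines are dominated. Here the surviving (envelope) indices are i = 4, i = 3, i = 2, i = 1, i = 0.
Intersections between consecutive envelope lines give the roots: for adjacent envelope indices i < j the intersection is x = (a_i − a_j) / (j − i). Reading off the sorted break points: {-2, -1, 5, 7}.
Verification: at each break x_0, at least two indices attain the minimum of min_i(a_i + i · x_0).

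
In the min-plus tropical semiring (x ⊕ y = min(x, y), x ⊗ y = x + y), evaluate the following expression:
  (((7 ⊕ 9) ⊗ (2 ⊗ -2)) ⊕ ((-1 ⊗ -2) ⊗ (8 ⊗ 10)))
(((7 ⊕ 9) ⊗ (2 ⊗ -2)) ⊕ ((-1 ⊗ -2) ⊗ (8 ⊗ 10))) = 7

Expand innermost to outermost. Recall ⊕ takes the minimum of its arguments and ⊗ takes their sum. Working out the expression (((7 ⊕ 9) ⊗ (2 ⊗ -2)) ⊕ ((-1 ⊗ -2) ⊗ (8 ⊗ 10))) gives 7.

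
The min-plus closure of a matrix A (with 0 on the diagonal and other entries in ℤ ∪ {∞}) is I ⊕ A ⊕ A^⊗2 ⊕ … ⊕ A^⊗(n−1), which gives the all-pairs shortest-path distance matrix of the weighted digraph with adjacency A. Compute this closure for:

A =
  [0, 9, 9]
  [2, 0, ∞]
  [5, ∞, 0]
Closure =
  [0, 9, 9]
  [2, 0, 11]
  [5, 14, 0]

This is the Floyd-Warshall all-pairs shortest-path computation. For each intermediate vertex k = 0, 1, …, 2, update dist[i][j] ← min(dist[i][j], dist[i][k] + dist[k][j]). The final matrix gives, for each (i, j), the minimum total weight of any directed path from i to j (possibly empty when i = j).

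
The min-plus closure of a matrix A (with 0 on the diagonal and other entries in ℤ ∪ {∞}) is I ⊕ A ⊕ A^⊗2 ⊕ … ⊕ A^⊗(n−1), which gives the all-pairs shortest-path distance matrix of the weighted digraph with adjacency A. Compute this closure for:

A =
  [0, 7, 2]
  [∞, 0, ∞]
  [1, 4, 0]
Closure =
  [0, 6, 2]
  [∞, 0, ∞]
  [1, 4, 0]

This is the Floyd-Warshall all-pairs shortest-path computation. For each intermediate vertex k = 0, 1, …, 2, update dist[i][j] ← min(dist[i][j], dist[i][k] + dist[k][j]). The final matrix gives, for each (i, j), the minimum total weight of any directed path from i to j (possibly empty when i = j).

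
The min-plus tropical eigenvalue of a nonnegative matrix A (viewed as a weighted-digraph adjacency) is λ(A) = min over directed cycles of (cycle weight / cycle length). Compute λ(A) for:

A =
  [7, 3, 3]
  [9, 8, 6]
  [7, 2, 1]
λ(A) = 1

Enumerate directed cycles and compute their means (weight / length). Sample:
  cycle 0 → 0: weight = 7, length = 1, mean = 7/1 ≈ 7.000
  cycle 1 → 1: weight = 8, length = 1, mean = 8/1 ≈ 8.000
  cycle 2 → 2: weight = 1, length = 1, mean = 1/1 ≈ 1.000
  cycle 0 → 1 → 0: weight = 12, length = 2, mean = 12/2 ≈ 6.000
  cycle 0 → 2 → 0: weight = 10, length = 2, mean = 10/2 ≈ 5.000
  cycle 1 → 0 → 1: weight = 12, length = 2, mean = 12/2 ≈ 6.000
Minimum mean = 1.000, attained e.g. along the cycle 2 → 2 with weight 1 and length 1. So λ(A) = 1/1 = 1.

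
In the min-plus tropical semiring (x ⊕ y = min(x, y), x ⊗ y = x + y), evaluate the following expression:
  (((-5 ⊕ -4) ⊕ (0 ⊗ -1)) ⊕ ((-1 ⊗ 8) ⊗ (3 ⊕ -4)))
(((-5 ⊕ -4) ⊕ (0 ⊗ -1)) ⊕ ((-1 ⊗ 8) ⊗ (3 ⊕ -4))) = -5

Expand innermost to outermost. Recall ⊕ takes the minimum of its arguments and ⊗ takes their sum. Working out the expression (((-5 ⊕ -4) ⊕ (0 ⊗ -1)) ⊕ ((-1 ⊗ 8) ⊗ (3 ⊕ -4))) gives -5.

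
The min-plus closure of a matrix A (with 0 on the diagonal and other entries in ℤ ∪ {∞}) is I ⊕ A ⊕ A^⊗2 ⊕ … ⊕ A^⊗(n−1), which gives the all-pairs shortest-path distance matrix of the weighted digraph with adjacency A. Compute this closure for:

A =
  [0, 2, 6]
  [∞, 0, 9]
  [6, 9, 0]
Closure =
  [0, 2, 6]
  [15, 0, 9]
  [6, 8, 0]

This is the Floyd-Warshall all-pairs shortest-path computation. For each intermediate vertex k = 0, 1, …, 2, update dist[i][j] ← min(dist[i][j], dist[i][k] + dist[k][j]). The final matrix gives, for each (i, j), the minimum total weight of any directed path from i to j (possibly empty when i = j).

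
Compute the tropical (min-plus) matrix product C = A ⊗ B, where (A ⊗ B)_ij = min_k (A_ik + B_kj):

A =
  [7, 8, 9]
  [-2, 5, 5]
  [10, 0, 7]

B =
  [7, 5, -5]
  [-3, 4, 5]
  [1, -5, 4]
A ⊗ B =
  [5, 4, 2]
  [2, 0, -7]
  [-3, 2, 5]

Apply the min-plus product entry-by-entry:
  C[0][0] = min over k of (A[0][0] + B[0][0] = 7 + 7 = 14, A[0][1] + B[1][0] = 8 + -3 = 5, A[0][2] + B[2][0] = 9 + 1 = 10) = 5 (attained at k = 1)
  C[0][1] = min over k of (A[0][0] + B[0][1] = 7 + 5 = 12, A[0][1] + B[1][1] = 8 + 4 = 12, A[0][2] + B[2][1] = 9 + -5 = 4) = 4 (attained at k = 2)
  C[0][2] = min over k of (A[0][0] + B[0][2] = 7 + -5 = 2, A[0][1] + B[1][2] = 8 + 5 = 13, A[0][2] + B[2][2] = 9 + 4 = 13) = 2 (attained at k = 0)
  C[1][0] = min over k of (A[1][0] + B[0][0] = -2 + 7 = 5, A[1][1] + B[1][0] = 5 + -3 = 2, A[1][2] + B[2][0] = 5 + 1 = 6) = 2 (attained at k = 1)
  C[1][1] = min over k of (A[1][0] + B[0][1] = -2 + 5 = 3, A[1][1] + B[1][1] = 5 + 4 = 9, A[1][2] + B[2][1] = 5 + -5 = 0) = 0 (attained at k = 2)
  C[1][2] = min over k of (A[1][0] + B[0][2] = -2 + -5 = -7, A[1][1] + B[1][2] = 5 + 5 = 10, A[1][2] + B[2][2] = 5 + 4 = 9) = -7 (attained at k = 0)
  C[2][0] = min over k of (A[2][0] + B[0][0] = 10 + 7 = 17, A[2][1] + B[1][0] = 0 + -3 = -3, A[2][2] + B[2][0] = 7 + 1 = 8) = -3 (attained at k = 1)
  C[2][1] = min over k of (A[2][0] + B[0][1] = 10 + 5 = 15, A[2][1] + B[1][1] = 0 + 4 = 4, A[2][2] + B[2][1] = 7 + -5 = 2) = 2 (attained at k = 2)
  C[2][2] = min over k of (A[2][0] + B[0][2] = 10 + -5 = 5, A[2][1] + B[1][2] = 0 + 5 = 5, A[2][2] + B[2][2] = 7 + 4 = 11) = 5 (attained at k = 0)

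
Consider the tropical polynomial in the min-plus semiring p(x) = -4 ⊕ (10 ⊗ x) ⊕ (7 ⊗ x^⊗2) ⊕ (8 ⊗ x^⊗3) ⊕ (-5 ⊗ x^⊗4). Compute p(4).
p(4) = -4

A tropical monomial a ⊗ x^⊗i evaluates to a + i · x. Evaluating each term at x = 4:
  Term 0 contributes -4 + 0 · 4 = -4
  Term 1 contributes 10 + 1 · 4 = 14
  Term 2 contributes 7 + 2 · 4 = 15
  Term 3 contributes 8 + 3 · 4 = 20
  Term 4 contributes -5 + 4 · 4 = 11
p(4) = ⊕ of these = min[-4, 14, 15, 20, 11] = -4.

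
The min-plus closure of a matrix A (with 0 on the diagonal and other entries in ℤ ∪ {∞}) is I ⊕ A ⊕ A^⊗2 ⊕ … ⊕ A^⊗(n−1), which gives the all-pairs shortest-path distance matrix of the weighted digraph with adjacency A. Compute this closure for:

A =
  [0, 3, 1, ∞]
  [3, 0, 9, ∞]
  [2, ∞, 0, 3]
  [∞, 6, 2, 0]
Closure =
  [0, 3, 1, 4]
  [3, 0, 4, 7]
  [2, 5, 0, 3]
  [4, 6, 2, 0]

This is the Floyd-Warshall all-pairs shortest-path computation. For each intermediate vertex k = 0, 1, …, 3, update dist[i][j] ← min(dist[i][j], dist[i][k] + dist[k][j]). The final matrix gives, for each (i, j), the minimum total weight of any directed path from i to j (possibly empty when i = j).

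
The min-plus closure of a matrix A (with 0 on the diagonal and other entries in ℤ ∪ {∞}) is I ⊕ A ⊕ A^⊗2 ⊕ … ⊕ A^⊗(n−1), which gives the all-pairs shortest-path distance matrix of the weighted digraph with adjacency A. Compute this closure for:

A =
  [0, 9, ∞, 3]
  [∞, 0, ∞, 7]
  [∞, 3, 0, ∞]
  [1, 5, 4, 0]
Closure =
  [0, 8, 7, 3]
  [8, 0, 11, 7]
  [11, 3, 0, 10]
  [1, 5, 4, 0]

This is the Floyd-Warshall all-pairs shortest-path computation. For each intermediate vertex k = 0, 1, …, 3, update dist[i][j] ← min(dist[i][j], dist[i][k] + dist[k][j]). The final matrix gives, for each (i, j), the minimum total weight of any directed path from i to j (possibly empty when i = j).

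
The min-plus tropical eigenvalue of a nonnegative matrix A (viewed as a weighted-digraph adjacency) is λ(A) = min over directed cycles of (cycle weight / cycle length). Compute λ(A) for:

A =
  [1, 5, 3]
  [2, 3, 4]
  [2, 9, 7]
λ(A) = 1

Enumerate directed cycles and compute their means (weight / length). Sample:
  cycle 0 → 0: weight = 1, length = 1, mean = 1/1 ≈ 1.000
  cycle 1 → 1: weight = 3, length = 1, mean = 3/1 ≈ 3.000
  cycle 2 → 2: weight = 7, length = 1, mean = 7/1 ≈ 7.000
  cycle 0 → 1 → 0: weight = 7, length = 2, mean = 7/2 ≈ 3.500
  cycle 0 → 2 → 0: weight = 5, length = 2, mean = 5/2 ≈ 2.500
  cycle 1 → 0 → 1: weight = 7, length = 2, mean = 7/2 ≈ 3.500
Minimum mean = 1.000, attained e.g. along the cycle 0 → 0 with weight 1 and length 1. So λ(A) = 1/1 = 1.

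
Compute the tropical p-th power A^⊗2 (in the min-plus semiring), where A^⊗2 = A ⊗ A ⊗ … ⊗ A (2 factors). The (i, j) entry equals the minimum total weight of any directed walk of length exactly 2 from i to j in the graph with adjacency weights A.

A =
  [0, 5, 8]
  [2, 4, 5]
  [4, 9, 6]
A^⊗2 =
  [0, 5, 8]
  [2, 7, 9]
  [4, 9, 12]

Each entry (A^⊗2)_ij equals the minimum over all length-2 walks i = v_0 → v_1 → … → v_2 = j of Σ_t A[v_t][v_{t+1}]. For example, for (i, j) = (0, 2) we minimise over 3 possible intermediate vertex sequences; the minimum is 8, attained along the walk 0 → 0 → 2.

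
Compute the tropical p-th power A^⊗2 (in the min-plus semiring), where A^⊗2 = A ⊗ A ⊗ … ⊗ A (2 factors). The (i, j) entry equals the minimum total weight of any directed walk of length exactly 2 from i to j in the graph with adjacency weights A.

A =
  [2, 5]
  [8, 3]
A^⊗2 =
  [4, 7]
  [10, 6]

Each entry (A^⊗2)_ij equals the minimum over all length-2 walks i = v_0 → v_1 → … → v_2 = j of Σ_t A[v_t][v_{t+1}]. For example, for (i, j) = (0, 1) we minimise over 2 possible intermediate vertex sequences; the minimum is 7, attained along the walk 0 → 0 → 1.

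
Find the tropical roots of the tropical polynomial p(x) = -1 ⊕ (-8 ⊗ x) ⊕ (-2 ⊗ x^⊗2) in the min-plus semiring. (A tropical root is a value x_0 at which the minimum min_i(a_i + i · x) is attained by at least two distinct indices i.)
Roots: {-6, 7}

Each tropical root is a break point of the lower envelope of the lines y = a_i + i · x (there are 3 lines, with slopes 0, 1, ..., 2). Only the lines that attain the minimum somewhere contribute to roots; other lines are dominated. Here the surviving (envelope) indices are i = 2, i = 1, i = 0.
Intersections between consecutive envelope lines give the roots: for adjacent envelope indices i < j the intersection is x = (a_i − a_j) / (j − i). Reading off the sorted break points: {-6, 7}.
Verification: at each break x_0, at least two indices attain the minimum of min_i(a_i + i · x_0).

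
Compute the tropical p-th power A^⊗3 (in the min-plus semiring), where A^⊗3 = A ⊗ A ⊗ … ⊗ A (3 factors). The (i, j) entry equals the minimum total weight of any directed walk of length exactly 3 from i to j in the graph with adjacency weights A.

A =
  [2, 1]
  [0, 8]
A^⊗3 =
  [3, 2]
  [1, 3]

Each entry (A^⊗3)_ij equals the minimum over all length-3 walks i = v_0 → v_1 → … → v_3 = j of Σ_t A[v_t][v_{t+1}]. For example, for (i, j) = (0, 1) we minimise over 4 possible intermediate vertex sequences; the minimum is 2, attained along the walk 0 → 1 → 0 → 1.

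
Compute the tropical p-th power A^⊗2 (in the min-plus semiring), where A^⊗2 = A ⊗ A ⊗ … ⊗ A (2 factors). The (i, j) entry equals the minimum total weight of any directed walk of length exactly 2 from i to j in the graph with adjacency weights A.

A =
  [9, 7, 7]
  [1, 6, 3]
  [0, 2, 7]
A^⊗2 =
  [7, 9, 10]
  [3, 5, 8]
  [3, 7, 5]

Each entry (A^⊗2)_ij equals the minimum over all length-2 walks i = v_0 → v_1 → … → v_2 = j of Σ_t A[v_t][v_{t+1}]. For example, for (i, j) = (0, 2) we minimise over 3 possible intermediate vertex sequences; the minimum is 10, attained along the walk 0 → 1 → 2.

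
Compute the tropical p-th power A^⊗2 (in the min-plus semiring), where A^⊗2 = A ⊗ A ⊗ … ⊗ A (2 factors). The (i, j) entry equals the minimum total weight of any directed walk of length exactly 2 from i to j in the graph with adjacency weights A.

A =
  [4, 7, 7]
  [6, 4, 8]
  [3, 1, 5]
A^⊗2 =
  [8, 8, 11]
  [10, 8, 12]
  [7, 5, 9]

Each entry (A^⊗2)_ij equals the minimum over all length-2 walks i = v_0 → v_1 → … → v_2 = j of Σ_t A[v_t][v_{t+1}]. For example, for (i, j) = (0, 2) we minimise over 3 possible intermediate vertex sequences; the minimum is 11, attained along the walk 0 → 0 → 2.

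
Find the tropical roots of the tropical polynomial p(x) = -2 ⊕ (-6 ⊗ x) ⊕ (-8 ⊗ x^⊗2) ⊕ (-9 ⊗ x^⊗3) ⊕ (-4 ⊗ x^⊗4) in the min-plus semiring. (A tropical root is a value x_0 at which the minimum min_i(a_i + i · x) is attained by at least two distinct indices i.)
Roots: {-5, 1, 2, 4}

Each tropical root is a break point of the lower envelope of the lines y = a_i + i · x (there are 5 lines, with slopes 0, 1, ..., 4). Only the lines that attain the minimum somewhere contribute to roots; other lines are dominated. Here the surviving (envelope) indices are i = 4, i = 3, i = 2, i = 1, i = 0.
Intersections between consecutive envelope lines give the roots: for adjacent envelope indices i < j the intersection is x = (a_i − a_j) / (j − i). Reading off the sorted break points: {-5, 1, 2, 4}.
Verification: at each break x_0, at least two indices attain the minimum of min_i(a_i + i · x_0).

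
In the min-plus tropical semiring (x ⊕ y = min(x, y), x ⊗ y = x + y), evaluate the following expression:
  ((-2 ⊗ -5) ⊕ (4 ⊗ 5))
((-2 ⊗ -5) ⊕ (4 ⊗ 5)) = -7

Expand innermost to outermost. Recall ⊕ takes the minimum of its arguments and ⊗ takes their sum. Working out the expression ((-2 ⊗ -5) ⊕ (4 ⊗ 5)) gives -7.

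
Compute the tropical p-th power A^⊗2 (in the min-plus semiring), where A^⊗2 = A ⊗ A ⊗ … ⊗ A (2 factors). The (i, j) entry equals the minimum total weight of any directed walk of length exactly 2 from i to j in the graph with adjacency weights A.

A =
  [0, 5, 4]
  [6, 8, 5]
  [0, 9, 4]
A^⊗2 =
  [0, 5, 4]
  [5, 11, 9]
  [0, 5, 4]

Each entry (A^⊗2)_ij equals the minimum over all length-2 walks i = v_0 → v_1 → … → v_2 = j of Σ_t A[v_t][v_{t+1}]. For example, for (i, j) = (0, 2) we minimise over 3 possible intermediate vertex sequences; the minimum is 4, attained along the walk 0 → 0 → 2.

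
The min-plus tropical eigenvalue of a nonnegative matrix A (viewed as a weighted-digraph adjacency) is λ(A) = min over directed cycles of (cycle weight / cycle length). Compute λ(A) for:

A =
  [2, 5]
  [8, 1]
λ(A) = 1

Enumerate directed cycles and compute their means (weight / length). Sample:
  cycle 0 → 0: weight = 2, length = 1, mean = 2/1 ≈ 2.000
  cycle 1 → 1: weight = 1, length = 1, mean = 1/1 ≈ 1.000
  cycle 0 → 1 → 0: weight = 13, length = 2, mean = 13/2 ≈ 6.500
  cycle 1 → 0 → 1: weight = 13, length = 2, mean = 13/2 ≈ 6.500
Minimum mean = 1.000, attained e.g. along the cycle 1 → 1 with weight 1 and length 1. So λ(A) = 1/1 = 1.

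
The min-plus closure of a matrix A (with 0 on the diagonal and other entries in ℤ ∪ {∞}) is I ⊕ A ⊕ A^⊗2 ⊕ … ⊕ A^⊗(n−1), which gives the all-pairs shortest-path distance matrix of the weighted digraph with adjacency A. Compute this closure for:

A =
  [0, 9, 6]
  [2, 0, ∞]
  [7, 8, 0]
Closure =
  [0, 9, 6]
  [2, 0, 8]
  [7, 8, 0]

This is the Floyd-Warshall all-pairs shortest-path computation. For each intermediate vertex k = 0, 1, …, 2, update dist[i][j] ← min(dist[i][j], dist[i][k] + dist[k][j]). The final matrix gives, for each (i, j), the minimum total weight of any directed path from i to j (possibly empty when i = j).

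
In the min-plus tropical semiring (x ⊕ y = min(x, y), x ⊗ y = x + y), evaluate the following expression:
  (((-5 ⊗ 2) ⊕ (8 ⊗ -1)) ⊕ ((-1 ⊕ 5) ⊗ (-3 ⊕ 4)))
(((-5 ⊗ 2) ⊕ (8 ⊗ -1)) ⊕ ((-1 ⊕ 5) ⊗ (-3 ⊕ 4))) = -4

Expand innermost to outermost. Recall ⊕ takes the minimum of its arguments and ⊗ takes their sum. Working out the expression (((-5 ⊗ 2) ⊕ (8 ⊗ -1)) ⊕ ((-1 ⊕ 5) ⊗ (-3 ⊕ 4))) gives -4.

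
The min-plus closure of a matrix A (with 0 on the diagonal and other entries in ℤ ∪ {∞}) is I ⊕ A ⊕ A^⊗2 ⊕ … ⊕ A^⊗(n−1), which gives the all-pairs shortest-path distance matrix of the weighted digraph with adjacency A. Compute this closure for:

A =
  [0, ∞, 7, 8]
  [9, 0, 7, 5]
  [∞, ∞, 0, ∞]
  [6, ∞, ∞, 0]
Closure =
  [0, ∞, 7, 8]
  [9, 0, 7, 5]
  [∞, ∞, 0, ∞]
  [6, ∞, 13, 0]

This is the Floyd-Warshall all-pairs shortest-path computation. For each intermediate vertex k = 0, 1, …, 3, update dist[i][j] ← min(dist[i][j], dist[i][k] + dist[k][j]). The final matrix gives, for each (i, j), the minimum total weight of any directed path from i to j (possibly empty when i = j).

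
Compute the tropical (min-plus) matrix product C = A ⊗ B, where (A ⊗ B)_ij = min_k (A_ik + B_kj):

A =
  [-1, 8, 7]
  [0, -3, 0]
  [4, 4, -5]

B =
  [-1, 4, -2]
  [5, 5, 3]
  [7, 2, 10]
A ⊗ B =
  [-2, 3, -3]
  [-1, 2, -2]
  [2, -3, 2]

Apply the min-plus product entry-by-entry:
  C[0][0] = min over k of (A[0][0] + B[0][0] = -1 + -1 = -2, A[0][1] + B[1][0] = 8 + 5 = 13, A[0][2] + B[2][0] = 7 + 7 = 14) = -2 (attained at k = 0)
  C[0][1] = min over k of (A[0][0] + B[0][1] = -1 + 4 = 3, A[0][1] + B[1][1] = 8 + 5 = 13, A[0][2] + B[2][1] = 7 + 2 = 9) = 3 (attained at k = 0)
  C[0][2] = min over k of (A[0][0] + B[0][2] = -1 + -2 = -3, A[0][1] + B[1][2] = 8 + 3 = 11, A[0][2] + B[2][2] = 7 + 10 = 17) = -3 (attained at k = 0)
  C[1][0] = min over k of (A[1][0] + B[0][0] = 0 + -1 = -1, A[1][1] + B[1][0] = -3 + 5 = 2, A[1][2] + B[2][0] = 0 + 7 = 7) = -1 (attained at k = 0)
  C[1][1] = min over k of (A[1][0] + B[0][1] = 0 + 4 = 4, A[1][1] + B[1][1] = -3 + 5 = 2, A[1][2] + B[2][1] = 0 + 2 = 2) = 2 (attained at k = 1)
  C[1][2] = min over k of (A[1][0] + B[0][2] = 0 + -2 = -2, A[1][1] + B[1][2] = -3 + 3 = 0, A[1][2] + B[2][2] = 0 + 10 = 10) = -2 (attained at k = 0)
  C[2][0] = min over k of (A[2][0] + B[0][0] = 4 + -1 = 3, A[2][1] + B[1][0] = 4 + 5 = 9, A[2][2] + B[2][0] = -5 + 7 = 2) = 2 (attained at k = 2)
  C[2][1] = min over k of (A[2][0] + B[0][1] = 4 + 4 = 8, A[2][1] + B[1][1] = 4 + 5 = 9, A[2][2] + B[2][1] = -5 + 2 = -3) = -3 (attained at k = 2)
  C[2][2] = min over k of (A[2][0] + B[0][2] = 4 + -2 = 2, A[2][1] + B[1][2] = 4 + 3 = 7, A[2][2] + B[2][2] = -5 + 10 = 5) = 2 (attained at k = 0)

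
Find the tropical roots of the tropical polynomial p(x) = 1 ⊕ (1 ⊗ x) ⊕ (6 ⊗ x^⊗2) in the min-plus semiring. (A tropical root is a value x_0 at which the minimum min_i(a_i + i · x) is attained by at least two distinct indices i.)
Roots: {-5, 0}

Each tropical root is a break point of the lower envelope of the lines y = a_i + i · x (there are 3 lines, with slopes 0, 1, ..., 2). Only the lines that attain the minimum somewhere contribute to roots; other lines are dominated. Here the surviving (envelope) indices are i = 2, i = 1, i = 0.
Intersections between consecutive envelope lines give the roots: for adjacent envelope indices i < j the intersection is x = (a_i − a_j) / (j − i). Reading off the sorted break points: {-5, 0}.
Verification: at each break x_0, at least two indices attain the minimum of min_i(a_i + i · x_0).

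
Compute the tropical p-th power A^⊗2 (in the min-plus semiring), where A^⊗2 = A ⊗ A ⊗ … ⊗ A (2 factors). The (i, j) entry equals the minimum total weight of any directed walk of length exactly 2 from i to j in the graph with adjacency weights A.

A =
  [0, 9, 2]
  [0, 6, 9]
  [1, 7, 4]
A^⊗2 =
  [0, 9, 2]
  [0, 9, 2]
  [1, 10, 3]

Each entry (A^⊗2)_ij equals the minimum over all length-2 walks i = v_0 → v_1 → … → v_2 = j of Σ_t A[v_t][v_{t+1}]. For example, for (i, j) = (0, 2) we minimise over 3 possible intermediate vertex sequences; the minimum is 2, attained along the walk 0 → 0 → 2.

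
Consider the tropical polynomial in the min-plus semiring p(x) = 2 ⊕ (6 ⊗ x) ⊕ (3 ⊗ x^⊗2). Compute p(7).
p(7) = 2

A tropical monomial a ⊗ x^⊗i evaluates to a + i · x. Evaluating each term at x = 7:
  Term 0 contributes 2 + 0 · 7 = 2
  Term 1 contributes 6 + 1 · 7 = 13
  Term 2 contributes 3 + 2 · 7 = 17
p(7) = ⊕ of these = min[2, 13, 17] = 2.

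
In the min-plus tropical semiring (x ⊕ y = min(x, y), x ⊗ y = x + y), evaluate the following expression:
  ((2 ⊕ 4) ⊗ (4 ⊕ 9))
((2 ⊕ 4) ⊗ (4 ⊕ 9)) = 6

Expand innermost to outermost. Recall ⊕ takes the minimum of its arguments and ⊗ takes their sum. Working out the expression ((2 ⊕ 4) ⊗ (4 ⊕ 9)) gives 6.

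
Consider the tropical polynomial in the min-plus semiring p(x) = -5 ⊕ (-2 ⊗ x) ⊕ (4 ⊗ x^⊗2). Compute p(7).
p(7) = -5

A tropical monomial a ⊗ x^⊗i evaluates to a + i · x. Evaluating each term at x = 7:
  Term 0 contributes -5 + 0 · 7 = -5
  Term 1 contributes -2 + 1 · 7 = 5
  Term 2 contributes 4 + 2 · 7 = 18
p(7) = ⊕ of these = min[-5, 5, 18] = -5.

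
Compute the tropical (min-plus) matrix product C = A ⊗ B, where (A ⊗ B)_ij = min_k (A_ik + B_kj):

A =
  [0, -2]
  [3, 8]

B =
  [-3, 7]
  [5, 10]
A ⊗ B =
  [-3, 7]
  [0, 10]

Apply the min-plus product entry-by-entry:
  C[0][0] = min over k of (A[0][0] + B[0][0] = 0 + -3 = -3, A[0][1] + B[1][0] = -2 + 5 = 3) = -3 (attained at k = 0)
  C[0][1] = min over k of (A[0][0] + B[0][1] = 0 + 7 = 7, A[0][1] + B[1][1] = -2 + 10 = 8) = 7 (attained at k = 0)
  C[1][0] = min over k of (A[1][0] + B[0][0] = 3 + -3 = 0, A[1][1] + B[1][0] = 8 + 5 = 13) = 0 (attained at k = 0)
  C[1][1] = min over k of (A[1][0] + B[0][1] = 3 + 7 = 10, A[1][1] + B[1][1] = 8 + 10 = 18) = 10 (attained at k = 0)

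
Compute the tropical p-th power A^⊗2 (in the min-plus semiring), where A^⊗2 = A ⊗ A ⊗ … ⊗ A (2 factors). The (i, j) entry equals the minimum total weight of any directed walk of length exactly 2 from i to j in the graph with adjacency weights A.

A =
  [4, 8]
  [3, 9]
A^⊗2 =
  [8, 12]
  [7, 11]

Each entry (A^⊗2)_ij equals the minimum over all length-2 walks i = v_0 → v_1 → … → v_2 = j of Σ_t A[v_t][v_{t+1}]. For example, for (i, j) = (0, 1) we minimise over 2 possible intermediate vertex sequences; the minimum is 12, attained along the walk 0 → 0 → 1.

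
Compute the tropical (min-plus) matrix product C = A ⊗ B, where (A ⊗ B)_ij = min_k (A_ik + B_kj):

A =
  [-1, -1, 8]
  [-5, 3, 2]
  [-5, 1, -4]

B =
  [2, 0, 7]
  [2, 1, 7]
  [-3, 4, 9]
A ⊗ B =
  [1, -1, 6]
  [-3, -5, 2]
  [-7, -5, 2]

Apply the min-plus product entry-by-entry:
  C[0][0] = min over k of (A[0][0] + B[0][0] = -1 + 2 = 1, A[0][1] + B[1][0] = -1 + 2 = 1, A[0][2] + B[2][0] = 8 + -3 = 5) = 1 (attained at k = 0)
  C[0][1] = min over k of (A[0][0] + B[0][1] = -1 + 0 = -1, A[0][1] + B[1][1] = -1 + 1 = 0, A[0][2] + B[2][1] = 8 + 4 = 12) = -1 (attained at k = 0)
  C[0][2] = min over k of (A[0][0] + B[0][2] = -1 + 7 = 6, A[0][1] + B[1][2] = -1 + 7 = 6, A[0][2] + B[2][2] = 8 + 9 = 17) = 6 (attained at k = 0)
  C[1][0] = min over k of (A[1][0] + B[0][0] = -5 + 2 = -3, A[1][1] + B[1][0] = 3 + 2 = 5, A[1][2] + B[2][0] = 2 + -3 = -1) = -3 (attained at k = 0)
  C[1][1] = min over k of (A[1][0] + B[0][1] = -5 + 0 = -5, A[1][1] + B[1][1] = 3 + 1 = 4, A[1][2] + B[2][1] = 2 + 4 = 6) = -5 (attained at k = 0)
  C[1][2] = min over k of (A[1][0] + B[0][2] = -5 + 7 = 2, A[1][1] + B[1][2] = 3 + 7 = 10, A[1][2] + B[2][2] = 2 + 9 = 11) = 2 (attained at k = 0)
  C[2][0] = min over k of (A[2][0] + B[0][0] = -5 + 2 = -3, A[2][1] + B[1][0] = 1 + 2 = 3, A[2][2] + B[2][0] = -4 + -3 = -7) = -7 (attained at k = 2)
  C[2][1] = min over k of (A[2][0] + B[0][1] = -5 + 0 = -5, A[2][1] + B[1][1] = 1 + 1 = 2, A[2][2] + B[2][1] = -4 + 4 = 0) = -5 (attained at k = 0)
  C[2][2] = min over k of (A[2][0] + B[0][2] = -5 + 7 = 2, A[2][1] + B[1][2] = 1 + 7 = 8, A[2][2] + B[2][2] = -4 + 9 = 5) = 2 (attained at k = 0)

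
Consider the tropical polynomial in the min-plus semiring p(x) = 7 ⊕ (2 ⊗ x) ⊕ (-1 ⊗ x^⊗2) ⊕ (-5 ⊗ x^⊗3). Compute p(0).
p(0) = -5

A tropical monomial a ⊗ x^⊗i evaluates to a + i · x. Evaluating each term at x = 0:
  Term 0 contributes 7 + 0 · 0 = 7
  Term 1 contributes 2 + 1 · 0 = 2
  Term 2 contributes -1 + 2 · 0 = -1
  Term 3 contributes -5 + 3 · 0 = -5
p(0) = ⊕ of these = min[7, 2, -1, -5] = -5.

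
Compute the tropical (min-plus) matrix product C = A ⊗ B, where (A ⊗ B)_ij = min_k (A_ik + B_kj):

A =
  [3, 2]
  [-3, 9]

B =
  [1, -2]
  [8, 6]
A ⊗ B =
  [4, 1]
  [-2, -5]

Apply the min-plus product entry-by-entry:
  C[0][0] = min over k of (A[0][0] + B[0][0] = 3 + 1 = 4, A[0][1] + B[1][0] = 2 + 8 = 10) = 4 (attained at k = 0)
  C[0][1] = min over k of (A[0][0] + B[0][1] = 3 + -2 = 1, A[0][1] + B[1][1] = 2 + 6 = 8) = 1 (attained at k = 0)
  C[1][0] = min over k of (A[1][0] + B[0][0] = -3 + 1 = -2, A[1][1] + B[1][0] = 9 + 8 = 17) = -2 (attained at k = 0)
  C[1][1] = min over k of (A[1][0] + B[0][1] = -3 + -2 = -5, A[1][1] + B[1][1] = 9 + 6 = 15) = -5 (attained at k = 0)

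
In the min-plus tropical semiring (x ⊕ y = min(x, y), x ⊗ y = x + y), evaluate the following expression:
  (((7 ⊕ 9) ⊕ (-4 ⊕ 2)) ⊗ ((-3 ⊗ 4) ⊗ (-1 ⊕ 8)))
(((7 ⊕ 9) ⊕ (-4 ⊕ 2)) ⊗ ((-3 ⊗ 4) ⊗ (-1 ⊕ 8))) = -4

Expand innermost to outermost. Recall ⊕ takes the minimum of its arguments and ⊗ takes their sum. Working out the expression (((7 ⊕ 9) ⊕ (-4 ⊕ 2)) ⊗ ((-3 ⊗ 4) ⊗ (-1 ⊕ 8))) gives -4.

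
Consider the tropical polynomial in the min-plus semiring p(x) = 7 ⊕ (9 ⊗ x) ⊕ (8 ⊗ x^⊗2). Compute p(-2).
p(-2) = 4

A tropical monomial a ⊗ x^⊗i evaluates to a + i · x. Evaluating each term at x = -2:
  Term 0 contributes 7 + 0 · -2 = 7
  Term 1 contributes 9 + 1 · -2 = 7
  Term 2 contributes 8 + 2 · -2 = 4
p(-2) = ⊕ of these = min[7, 7, 4] = 4.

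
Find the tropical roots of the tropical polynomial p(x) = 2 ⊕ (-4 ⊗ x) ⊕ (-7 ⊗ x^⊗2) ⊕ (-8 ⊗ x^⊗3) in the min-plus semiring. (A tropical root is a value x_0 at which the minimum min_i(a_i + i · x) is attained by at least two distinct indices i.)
Roots: {1, 3, 6}

Each tropical root is a break point of the lower envelope of the lines y = a_i + i · x (there are 4 lines, with slopes 0, 1, ..., 3). Only the lines that attain the minimum somewhere contribute to roots; other lines are dominated. Here the surviving (envelope) indices are i = 3, i = 2, i = 1, i = 0.
Intersections between consecutive envelope lines give the roots: for adjacent envelope indices i < j the intersection is x = (a_i − a_j) / (j − i). Reading off the sorted break points: {1, 3, 6}.
Verification: at each break x_0, at least two indices attain the minimum of min_i(a_i + i · x_0).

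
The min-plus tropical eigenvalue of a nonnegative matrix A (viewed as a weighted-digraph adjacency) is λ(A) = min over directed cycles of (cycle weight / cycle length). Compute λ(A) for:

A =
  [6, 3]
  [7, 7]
λ(A) = 5

Enumerate directed cycles and compute their means (weight / length). Sample:
  cycle 0 → 0: weight = 6, length = 1, mean = 6/1 ≈ 6.000
  cycle 1 → 1: weight = 7, length = 1, mean = 7/1 ≈ 7.000
  cycle 0 → 1 → 0: weight = 10, length = 2, mean = 10/2 ≈ 5.000
  cycle 1 → 0 → 1: weight = 10, length = 2, mean = 10/2 ≈ 5.000
Minimum mean = 5.000, attained e.g. along the cycle 0 → 1 → 0 with weight 10 and length 2. So λ(A) = 10/2 = 5.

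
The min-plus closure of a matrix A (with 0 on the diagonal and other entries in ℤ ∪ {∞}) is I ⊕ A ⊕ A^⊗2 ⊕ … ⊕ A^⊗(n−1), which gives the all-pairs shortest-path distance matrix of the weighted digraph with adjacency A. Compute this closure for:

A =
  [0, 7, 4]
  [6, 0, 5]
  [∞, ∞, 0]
Closure =
  [0, 7, 4]
  [6, 0, 5]
  [∞, ∞, 0]

This is the Floyd-Warshall all-pairs shortest-path computation. For each intermediate vertex k = 0, 1, …, 2, update dist[i][j] ← min(dist[i][j], dist[i][k] + dist[k][j]). The final matrix gives, for each (i, j), the minimum total weight of any directed path from i to j (possibly empty when i = j).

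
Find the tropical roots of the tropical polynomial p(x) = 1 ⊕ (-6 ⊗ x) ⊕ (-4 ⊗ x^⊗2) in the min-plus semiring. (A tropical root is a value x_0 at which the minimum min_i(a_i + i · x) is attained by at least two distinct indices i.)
Roots: {-2, 7}

Each tropical root is a break point of the lower envelope of the lines y = a_i + i · x (there are 3 lines, with slopes 0, 1, ..., 2). Only the lines that attain the minimum somewhere contribute to roots; other lines are dominated. Here the surviving (envelope) indices are i = 2, i = 1, i = 0.
Intersections between consecutive envelope lines give the roots: for adjacent envelope indices i < j the intersection is x = (a_i − a_j) / (j − i). Reading off the sorted break points: {-2, 7}.
Verification: at each break x_0, at least two indices attain the minimum of min_i(a_i + i · x_0).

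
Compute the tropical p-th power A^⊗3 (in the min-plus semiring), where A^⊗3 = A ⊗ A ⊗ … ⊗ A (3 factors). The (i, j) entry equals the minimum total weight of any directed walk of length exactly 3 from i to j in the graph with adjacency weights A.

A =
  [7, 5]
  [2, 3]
A^⊗3 =
  [10, 11]
  [8, 9]

Each entry (A^⊗3)_ij equals the minimum over all length-3 walks i = v_0 → v_1 → … → v_3 = j of Σ_t A[v_t][v_{t+1}]. For example, for (i, j) = (0, 1) we minimise over 4 possible intermediate vertex sequences; the minimum is 11, attained along the walk 0 → 1 → 1 → 1.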